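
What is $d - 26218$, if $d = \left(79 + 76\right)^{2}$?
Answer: $-2193$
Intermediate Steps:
$d = 24025$ ($d = 155^{2} = 24025$)
$d - 26218 = 24025 - 26218 = -2193$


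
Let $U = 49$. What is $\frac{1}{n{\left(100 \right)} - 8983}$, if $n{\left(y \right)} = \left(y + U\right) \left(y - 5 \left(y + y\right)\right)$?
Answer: $- \frac{1}{143083} \approx -6.989 \cdot 10^{-6}$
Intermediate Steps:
$n{\left(y \right)} = - 9 y \left(49 + y\right)$ ($n{\left(y \right)} = \left(y + 49\right) \left(y - 5 \left(y + y\right)\right) = \left(49 + y\right) \left(y - 5 \cdot 2 y\right) = \left(49 + y\right) \left(y - 10 y\right) = \left(49 + y\right) \left(- 9 y\right) = - 9 y \left(49 + y\right)$)
$\frac{1}{n{\left(100 \right)} - 8983} = \frac{1}{\left(-9\right) 100 \left(49 + 100\right) - 8983} = \frac{1}{\left(-9\right) 100 \cdot 149 - 8983} = \frac{1}{-134100 - 8983} = \frac{1}{-143083} = - \frac{1}{143083}$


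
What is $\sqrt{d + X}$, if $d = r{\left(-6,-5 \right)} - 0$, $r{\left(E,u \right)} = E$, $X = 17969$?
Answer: $\sqrt{17963} \approx 134.03$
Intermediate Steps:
$d = -6$ ($d = -6 - 0 = -6 + 0 = -6$)
$\sqrt{d + X} = \sqrt{-6 + 17969} = \sqrt{17963}$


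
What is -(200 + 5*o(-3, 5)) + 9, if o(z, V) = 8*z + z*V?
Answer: 4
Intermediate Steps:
o(z, V) = 8*z + V*z
-(200 + 5*o(-3, 5)) + 9 = -(200 - 15*(8 + 5)) + 9 = -5/(1/(-3*13 + 40)) + 9 = -5/(1/(-39 + 40)) + 9 = -5/(1/1) + 9 = -5/1 + 9 = -5*1 + 9 = -5 + 9 = 4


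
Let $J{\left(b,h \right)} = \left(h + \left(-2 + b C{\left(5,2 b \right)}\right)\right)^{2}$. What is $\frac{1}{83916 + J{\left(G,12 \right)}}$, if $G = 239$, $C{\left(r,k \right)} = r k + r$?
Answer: $\frac{1}{327659016141} \approx 3.052 \cdot 10^{-12}$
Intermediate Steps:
$C{\left(r,k \right)} = r + k r$ ($C{\left(r,k \right)} = k r + r = r + k r$)
$J{\left(b,h \right)} = \left(-2 + h + b \left(5 + 10 b\right)\right)^{2}$ ($J{\left(b,h \right)} = \left(h + \left(-2 + b 5 \left(1 + 2 b\right)\right)\right)^{2} = \left(h + \left(-2 + b \left(5 + 10 b\right)\right)\right)^{2} = \left(-2 + h + b \left(5 + 10 b\right)\right)^{2}$)
$\frac{1}{83916 + J{\left(G,12 \right)}} = \frac{1}{83916 + \left(-2 + 12 + 5 \cdot 239 \left(1 + 2 \cdot 239\right)\right)^{2}} = \frac{1}{83916 + \left(-2 + 12 + 5 \cdot 239 \left(1 + 478\right)\right)^{2}} = \frac{1}{83916 + \left(-2 + 12 + 5 \cdot 239 \cdot 479\right)^{2}} = \frac{1}{83916 + \left(-2 + 12 + 572405\right)^{2}} = \frac{1}{83916 + 572415^{2}} = \frac{1}{83916 + 327658932225} = \frac{1}{327659016141}$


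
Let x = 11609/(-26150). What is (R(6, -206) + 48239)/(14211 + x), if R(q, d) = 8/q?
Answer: 3784454150/1114818123 ≈ 3.3947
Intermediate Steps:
x = -11609/26150 (x = 11609*(-1/26150) = -11609/26150 ≈ -0.44394)
(R(6, -206) + 48239)/(14211 + x) = (8/6 + 48239)/(14211 - 11609/26150) = (8*(⅙) + 48239)/(371606041/26150) = (4/3 + 48239)*(26150/371606041) = (144721/3)*(26150/371606041) = 3784454150/1114818123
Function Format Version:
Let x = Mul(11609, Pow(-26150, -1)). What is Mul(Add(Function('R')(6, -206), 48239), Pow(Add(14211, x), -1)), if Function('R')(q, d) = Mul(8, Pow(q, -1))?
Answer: Rational(3784454150, 1114818123) ≈ 3.3947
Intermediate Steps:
x = Rational(-11609, 26150) (x = Mul(11609, Rational(-1, 26150)) = Rational(-11609, 26150) ≈ -0.44394)
Mul(Add(Function('R')(6, -206), 48239), Pow(Add(14211, x), -1)) = Mul(Add(Mul(8, Pow(6, -1)), 48239), Pow(Add(14211, Rational(-11609, 26150)), -1)) = Mul(Add(Mul(8, Rational(1, 6)), 48239), Pow(Rational(371606041, 26150), -1)) = Mul(Add(Rational(4, 3), 48239), Rational(26150, 371606041)) = Mul(Rational(144721, 3), Rational(26150, 371606041)) = Rational(3784454150, 1114818123)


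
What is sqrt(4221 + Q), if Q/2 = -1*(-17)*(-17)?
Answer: sqrt(3643) ≈ 60.357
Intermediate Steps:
Q = -578 (Q = 2*(-1*(-17)*(-17)) = 2*(17*(-17)) = 2*(-289) = -578)
sqrt(4221 + Q) = sqrt(4221 - 578) = sqrt(3643)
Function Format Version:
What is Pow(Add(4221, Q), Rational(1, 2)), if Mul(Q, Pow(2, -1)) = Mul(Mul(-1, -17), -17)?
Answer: Pow(3643, Rational(1, 2)) ≈ 60.357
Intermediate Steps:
Q = -578 (Q = Mul(2, Mul(Mul(-1, -17), -17)) = Mul(2, Mul(17, -17)) = Mul(2, -289) = -578)
Pow(Add(4221, Q), Rational(1, 2)) = Pow(Add(4221, -578), Rational(1, 2)) = Pow(3643, Rational(1, 2))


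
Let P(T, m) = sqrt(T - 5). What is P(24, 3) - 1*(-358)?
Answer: 358 + sqrt(19) ≈ 362.36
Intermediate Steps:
P(T, m) = sqrt(-5 + T)
P(24, 3) - 1*(-358) = sqrt(-5 + 24) - 1*(-358) = sqrt(19) + 358 = 358 + sqrt(19)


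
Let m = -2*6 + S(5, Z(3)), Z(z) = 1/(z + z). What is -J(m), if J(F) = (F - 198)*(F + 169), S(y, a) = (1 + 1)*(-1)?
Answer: 32860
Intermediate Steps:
Z(z) = 1/(2*z)
S(y, a) = -2 (S(y, a) = 2*(-1) = -2)
m = -14 (m = -2*6 - 2 = -12 - 2 = -14)
J(F) = (-198 + F)*(169 + F)
-J(m) = -(-33462 + (-14)² - 29*(-14)) = -(-33462 + 196 + 406) = -1*(-32860) = 32860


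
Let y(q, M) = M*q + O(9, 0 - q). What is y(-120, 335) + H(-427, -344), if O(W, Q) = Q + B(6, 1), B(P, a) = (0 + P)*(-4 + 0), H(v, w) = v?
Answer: -40531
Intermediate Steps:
B(P, a) = -4*P (B(P, a) = P*(-4) = -4*P)
O(W, Q) = -24 + Q (O(W, Q) = Q - 4*6 = Q - 24 = -24 + Q)
y(q, M) = -24 - q + M*q (y(q, M) = M*q + (-24 + (0 - q)) = M*q + (-24 - q) = -24 - q + M*q)
y(-120, 335) + H(-427, -344) = (-24 - 1*(-120) + 335*(-120)) - 427 = (-24 + 120 - 40200) - 427 = -40104 - 427 = -40531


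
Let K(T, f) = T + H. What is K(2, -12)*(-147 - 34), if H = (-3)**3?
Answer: 4525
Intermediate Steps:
H = -27
K(T, f) = -27 + T (K(T, f) = T - 27 = -27 + T)
K(2, -12)*(-147 - 34) = (-27 + 2)*(-147 - 34) = -25*(-181) = 4525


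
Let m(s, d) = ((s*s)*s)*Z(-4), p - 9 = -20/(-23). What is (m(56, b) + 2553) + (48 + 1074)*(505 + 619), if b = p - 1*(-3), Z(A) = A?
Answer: 561217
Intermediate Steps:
p = 227/23 (p = 9 - 20/(-23) = 9 - 20*(-1/23) = 9 + 20/23 = 227/23 ≈ 9.8696)
b = 296/23 (b = 227/23 - 1*(-3) = 227/23 + 3 = 296/23 ≈ 12.870)
m(s, d) = -4*s³ (m(s, d) = ((s*s)*s)*(-4) = (s²*s)*(-4) = s³*(-4) = -4*s³)
(m(56, b) + 2553) + (48 + 1074)*(505 + 619) = (-4*56³ + 2553) + (48 + 1074)*(505 + 619) = (-4*175616 + 2553) + 1122*1124 = (-702464 + 2553) + 1261128 = -699911 + 1261128 = 561217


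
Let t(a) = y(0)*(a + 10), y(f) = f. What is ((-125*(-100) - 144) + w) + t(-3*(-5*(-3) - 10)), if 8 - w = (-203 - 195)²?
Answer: -146040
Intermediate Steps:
w = -158396 (w = 8 - (-203 - 195)² = 8 - 1*(-398)² = 8 - 1*158404 = 8 - 158404 = -158396)
t(a) = 0 (t(a) = 0*(a + 10) = 0*(10 + a) = 0)
((-125*(-100) - 144) + w) + t(-3*(-5*(-3) - 10)) = ((-125*(-100) - 144) - 158396) + 0 = ((12500 - 144) - 158396) + 0 = (12356 - 158396) + 0 = -146040 + 0 = -146040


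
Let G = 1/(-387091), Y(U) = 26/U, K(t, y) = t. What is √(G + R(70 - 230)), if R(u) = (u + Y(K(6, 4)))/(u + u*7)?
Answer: √1049602996736805/92901840 ≈ 0.34873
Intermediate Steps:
G = -1/387091 ≈ -2.5834e-6
R(u) = (13/3 + u)/(8*u) (R(u) = (u + 26/6)/(u + u*7) = (u + 26*(⅙))/(u + 7*u) = (u + 13/3)/((8*u)) = (13/3 + u)*(1/(8*u)) = (13/3 + u)/(8*u))
√(G + R(70 - 230)) = √(-1/387091 + (13 + 3*(70 - 230))/(24*(70 - 230))) = √(-1/387091 + (1/24)*(13 + 3*(-160))/(-160)) = √(-1/387091 + (1/24)*(-1/160)*(13 - 480)) = √(-1/387091 + (1/24)*(-1/160)*(-467)) = √(-1/387091 + 467/3840) = √(180767657/1486429440) = √1049602996736805/92901840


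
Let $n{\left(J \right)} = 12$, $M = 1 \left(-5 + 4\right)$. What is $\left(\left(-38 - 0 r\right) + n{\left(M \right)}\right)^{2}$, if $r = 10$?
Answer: $676$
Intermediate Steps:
$M = -1$ ($M = 1 \left(-1\right) = -1$)
$\left(\left(-38 - 0 r\right) + n{\left(M \right)}\right)^{2} = \left(\left(-38 - 0 \cdot 10\right) + 12\right)^{2} = \left(\left(-38 - 0\right) + 12\right)^{2} = \left(\left(-38 + 0\right) + 12\right)^{2} = \left(-38 + 12\right)^{2} = \left(-26\right)^{2} = 676$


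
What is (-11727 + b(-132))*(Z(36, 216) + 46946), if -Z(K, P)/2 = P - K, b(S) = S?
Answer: -552463374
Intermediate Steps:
Z(K, P) = -2*P + 2*K (Z(K, P) = -2*(P - K) = -2*P + 2*K)
(-11727 + b(-132))*(Z(36, 216) + 46946) = (-11727 - 132)*((-2*216 + 2*36) + 46946) = -11859*((-432 + 72) + 46946) = -11859*(-360 + 46946) = -11859*46586 = -552463374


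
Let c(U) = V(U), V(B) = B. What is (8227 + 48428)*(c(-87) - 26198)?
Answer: -1489176675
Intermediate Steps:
c(U) = U
(8227 + 48428)*(c(-87) - 26198) = (8227 + 48428)*(-87 - 26198) = 56655*(-26285) = -1489176675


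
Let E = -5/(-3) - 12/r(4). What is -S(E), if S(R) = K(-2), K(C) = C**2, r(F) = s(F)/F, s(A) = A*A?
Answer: -4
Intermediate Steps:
s(A) = A**2
r(F) = F (r(F) = F**2/F = F)
E = -4/3 (E = -5/(-3) - 12/4 = -5*(-1/3) - 12*1/4 = 5/3 - 3 = -4/3 ≈ -1.3333)
S(R) = 4 (S(R) = (-2)**2 = 4)
-S(E) = -1*4 = -4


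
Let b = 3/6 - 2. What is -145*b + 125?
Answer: 685/2 ≈ 342.50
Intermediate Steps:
b = -3/2 (b = 3*(⅙) - 2 = ½ - 2 = -3/2 ≈ -1.5000)
-145*b + 125 = -145*(-3/2) + 125 = 435/2 + 125 = 685/2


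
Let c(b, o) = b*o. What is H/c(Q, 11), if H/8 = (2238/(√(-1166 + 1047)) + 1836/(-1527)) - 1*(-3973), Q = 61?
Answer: 16173160/341539 - 17904*I*√119/79849 ≈ 47.354 - 2.446*I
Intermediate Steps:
H = 16173160/509 - 17904*I*√119/119 (H = 8*((2238/(√(-1166 + 1047)) + 1836/(-1527)) - 1*(-3973)) = 8*((2238/(√(-119)) + 1836*(-1/1527)) + 3973) = 8*((2238/((I*√119)) - 612/509) + 3973) = 8*((2238*(-I*√119/119) - 612/509) + 3973) = 8*((-2238*I*√119/119 - 612/509) + 3973) = 8*((-612/509 - 2238*I*√119/119) + 3973) = 8*(2021645/509 - 2238*I*√119/119) = 16173160/509 - 17904*I*√119/119 ≈ 31774.0 - 1641.3*I)
H/c(Q, 11) = (16173160/509 - 17904*I*√119/119)/((61*11)) = (16173160/509 - 17904*I*√119/119)/671 = (16173160/509 - 17904*I*√119/119)*(1/671) = 16173160/341539 - 17904*I*√119/79849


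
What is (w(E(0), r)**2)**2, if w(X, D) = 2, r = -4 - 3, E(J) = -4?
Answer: 16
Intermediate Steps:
r = -7
(w(E(0), r)**2)**2 = (2**2)**2 = 4**2 = 16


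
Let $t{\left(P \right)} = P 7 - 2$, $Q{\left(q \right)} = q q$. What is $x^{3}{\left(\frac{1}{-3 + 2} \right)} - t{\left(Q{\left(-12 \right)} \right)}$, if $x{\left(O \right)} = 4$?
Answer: $-942$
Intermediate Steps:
$Q{\left(q \right)} = q^{2}$
$t{\left(P \right)} = -2 + 7 P$ ($t{\left(P \right)} = 7 P - 2 = -2 + 7 P$)
$x^{3}{\left(\frac{1}{-3 + 2} \right)} - t{\left(Q{\left(-12 \right)} \right)} = 4^{3} - \left(-2 + 7 \left(-12\right)^{2}\right) = 64 - \left(-2 + 7 \cdot 144\right) = 64 - \left(-2 + 1008\right) = 64 - 1006 = -942$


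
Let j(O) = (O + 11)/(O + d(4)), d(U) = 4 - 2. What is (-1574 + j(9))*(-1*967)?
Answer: 16723298/11 ≈ 1.5203e+6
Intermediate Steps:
d(U) = 2
j(O) = (11 + O)/(2 + O) (j(O) = (O + 11)/(O + 2) = (11 + O)/(2 + O))
(-1574 + j(9))*(-1*967) = (-1574 + (11 + 9)/(2 + 9))*(-1*967) = (-1574 + 20/11)*(-967) = -17294/11*(-967) = 16723298/11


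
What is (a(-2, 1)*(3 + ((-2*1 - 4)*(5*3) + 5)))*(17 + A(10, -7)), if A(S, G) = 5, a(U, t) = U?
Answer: 3608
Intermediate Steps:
(a(-2, 1)*(3 + ((-2*1 - 4)*(5*3) + 5)))*(17 + A(10, -7)) = (-2*(3 + ((-2*1 - 4)*(5*3) + 5)))*(17 + 5) = -2*(3 + ((-2 - 4)*15 + 5))*22 = -2*(3 + (-6*15 + 5))*22 = -2*(3 + (-90 + 5))*22 = -2*(3 - 85)*22 = -2*(-82)*22 = 164*22 = 3608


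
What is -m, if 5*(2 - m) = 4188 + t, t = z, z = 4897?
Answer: 1815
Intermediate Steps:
t = 4897
m = -1815 (m = 2 - (4188 + 4897)/5 = 2 - ⅕*9085 = 2 - 1817 = -1815)
-m = -1*(-1815) = 1815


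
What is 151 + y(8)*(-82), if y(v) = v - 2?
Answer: -341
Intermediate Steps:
y(v) = -2 + v
151 + y(8)*(-82) = 151 + (-2 + 8)*(-82) = 151 + 6*(-82) = 151 - 492 = -341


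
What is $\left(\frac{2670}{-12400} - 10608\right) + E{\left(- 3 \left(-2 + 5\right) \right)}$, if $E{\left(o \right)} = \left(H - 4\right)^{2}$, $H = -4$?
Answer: $- \frac{13074827}{1240} \approx -10544.0$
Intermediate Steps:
$E{\left(o \right)} = 64$ ($E{\left(o \right)} = \left(-4 - 4\right)^{2} = \left(-8\right)^{2} = 64$)
$\left(\frac{2670}{-12400} - 10608\right) + E{\left(- 3 \left(-2 + 5\right) \right)} = \left(\frac{2670}{-12400} - 10608\right) + 64 = \left(2670 \left(- \frac{1}{12400}\right) - 10608\right) + 64 = \left(- \frac{267}{1240} - 10608\right) + 64 = - \frac{13154187}{1240} + 64 = - \frac{13074827}{1240}$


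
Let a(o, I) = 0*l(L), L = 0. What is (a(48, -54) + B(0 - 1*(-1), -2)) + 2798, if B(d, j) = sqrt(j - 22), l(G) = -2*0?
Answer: 2798 + 2*I*sqrt(6) ≈ 2798.0 + 4.899*I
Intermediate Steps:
l(G) = 0
a(o, I) = 0 (a(o, I) = 0*0 = 0)
B(d, j) = sqrt(-22 + j)
(a(48, -54) + B(0 - 1*(-1), -2)) + 2798 = (0 + sqrt(-22 - 2)) + 2798 = (0 + sqrt(-24)) + 2798 = (0 + 2*I*sqrt(6)) + 2798 = 2*I*sqrt(6) + 2798 = 2798 + 2*I*sqrt(6)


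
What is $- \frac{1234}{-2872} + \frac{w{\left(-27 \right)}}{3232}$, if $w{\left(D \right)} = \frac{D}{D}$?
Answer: $\frac{498895}{1160288} \approx 0.42998$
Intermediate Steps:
$w{\left(D \right)} = 1$
$- \frac{1234}{-2872} + \frac{w{\left(-27 \right)}}{3232} = - \frac{1234}{-2872} + 1 \cdot \frac{1}{3232} = \left(-1234\right) \left(- \frac{1}{2872}\right) + 1 \cdot \frac{1}{3232} = \frac{617}{1436} + \frac{1}{3232} = \frac{498895}{1160288}$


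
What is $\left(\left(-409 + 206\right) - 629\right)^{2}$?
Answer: $692224$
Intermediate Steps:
$\left(\left(-409 + 206\right) - 629\right)^{2} = \left(-203 - 629\right)^{2} = \left(-832\right)^{2} = 692224$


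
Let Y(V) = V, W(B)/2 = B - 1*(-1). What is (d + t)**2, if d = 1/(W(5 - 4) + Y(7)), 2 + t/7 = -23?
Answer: 3701776/121 ≈ 30593.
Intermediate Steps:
t = -175 (t = -14 + 7*(-23) = -14 - 161 = -175)
W(B) = 2 + 2*B (W(B) = 2*(B - 1*(-1)) = 2*(B + 1) = 2*(1 + B) = 2 + 2*B)
d = 1/11 (d = 1/((2 + 2*(5 - 4)) + 7) = 1/((2 + 2*1) + 7) = 1/((2 + 2) + 7) = 1/(4 + 7) = 1/11 ≈ 0.090909)
(d + t)**2 = (1/11 - 175)**2 = (-1924/11)**2 = 3701776/121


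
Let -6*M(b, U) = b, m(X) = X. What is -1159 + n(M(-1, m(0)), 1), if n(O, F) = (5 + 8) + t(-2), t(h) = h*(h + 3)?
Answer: -1148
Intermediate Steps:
M(b, U) = -b/6
t(h) = h*(3 + h)
n(O, F) = 11 (n(O, F) = (5 + 8) - 2*(3 - 2) = 13 - 2*1 = 13 - 2 = 11)
-1159 + n(M(-1, m(0)), 1) = -1159 + 11 = -1148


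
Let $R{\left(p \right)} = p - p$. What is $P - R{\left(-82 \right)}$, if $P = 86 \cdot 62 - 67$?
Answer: $5265$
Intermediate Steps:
$P = 5265$ ($P = 5332 - 67 = 5265$)
$R{\left(p \right)} = 0$
$P - R{\left(-82 \right)} = 5265 - 0 = 5265 + 0 = 5265$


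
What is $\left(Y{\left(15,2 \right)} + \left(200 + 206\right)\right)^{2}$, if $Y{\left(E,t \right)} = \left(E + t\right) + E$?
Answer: $191844$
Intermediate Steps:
$Y{\left(E,t \right)} = t + 2 E$
$\left(Y{\left(15,2 \right)} + \left(200 + 206\right)\right)^{2} = \left(\left(2 + 2 \cdot 15\right) + \left(200 + 206\right)\right)^{2} = \left(\left(2 + 30\right) + 406\right)^{2} = \left(32 + 406\right)^{2} = 438^{2} = 191844$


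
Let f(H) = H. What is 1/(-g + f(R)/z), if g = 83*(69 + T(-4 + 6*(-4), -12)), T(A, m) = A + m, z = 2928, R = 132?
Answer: -244/587297 ≈ -0.00041546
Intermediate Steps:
g = 2407 (g = 83*(69 + ((-4 + 6*(-4)) - 12)) = 83*(69 + ((-4 - 24) - 12)) = 83*(69 + (-28 - 12)) = 83*(69 - 40) = 83*29 = 2407)
1/(-g + f(R)/z) = 1/(-1*2407 + 132/2928) = 1/(-2407 + 132*(1/2928)) = 1/(-2407 + 11/244) = 1/(-587297/244) = -244/587297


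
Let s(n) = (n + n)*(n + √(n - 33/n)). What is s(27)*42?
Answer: 61236 + 1512*√58 ≈ 72751.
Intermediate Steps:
s(n) = 2*n*(n + √(n - 33/n)) (s(n) = (2*n)*(n + √(n - 33/n)) = 2*n*(n + √(n - 33/n)))
s(27)*42 = (2*27*(27 + √((-33 + 27²)/27)))*42 = (2*27*(27 + √((-33 + 729)/27)))*42 = (2*27*(27 + √((1/27)*696)))*42 = (2*27*(27 + √(232/9)))*42 = (2*27*(27 + 2*√58/3))*42 = (1458 + 36*√58)*42 = 61236 + 1512*√58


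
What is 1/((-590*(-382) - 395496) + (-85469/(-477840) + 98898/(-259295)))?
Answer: -24780304560/4215531309676153 ≈ -5.8783e-6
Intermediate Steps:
1/((-590*(-382) - 395496) + (-85469/(-477840) + 98898/(-259295))) = 1/((225380 - 395496) + (-85469*(-1/477840) + 98898*(-1/259295))) = 1/(-170116 + (85469/477840 - 98898/259295)) = 1/(-170116 - 5019147193/24780304560) = 1/(-4215531309676153/24780304560) = -24780304560/4215531309676153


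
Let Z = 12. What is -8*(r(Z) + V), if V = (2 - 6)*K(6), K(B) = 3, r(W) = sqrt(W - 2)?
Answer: 96 - 8*sqrt(10) ≈ 70.702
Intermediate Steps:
r(W) = sqrt(-2 + W)
V = -12 (V = (2 - 6)*3 = -4*3 = -12)
-8*(r(Z) + V) = -8*(sqrt(-2 + 12) - 12) = -8*(sqrt(10) - 12) = -8*(-12 + sqrt(10)) = 96 - 8*sqrt(10)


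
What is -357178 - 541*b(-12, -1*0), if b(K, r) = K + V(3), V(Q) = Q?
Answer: -352309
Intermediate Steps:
b(K, r) = 3 + K (b(K, r) = K + 3 = 3 + K)
-357178 - 541*b(-12, -1*0) = -357178 - 541*(3 - 12) = -357178 - 541*(-9) = -357178 - 1*(-4869) = -357178 + 4869 = -352309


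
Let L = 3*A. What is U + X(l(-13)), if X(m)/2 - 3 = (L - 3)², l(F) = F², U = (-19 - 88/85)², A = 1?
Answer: 2943559/7225 ≈ 407.41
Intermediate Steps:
U = 2900209/7225 (U = (-19 - 88*1/85)² = (-19 - 88/85)² = (-1703/85)² = 2900209/7225 ≈ 401.41)
L = 3 (L = 3*1 = 3)
X(m) = 6 (X(m) = 6 + 2*(3 - 3)² = 6 + 2*0² = 6 + 2*0 = 6 + 0 = 6)
U + X(l(-13)) = 2900209/7225 + 6 = 2943559/7225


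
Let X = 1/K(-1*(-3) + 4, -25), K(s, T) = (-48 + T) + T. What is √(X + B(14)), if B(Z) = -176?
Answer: I*√34498/14 ≈ 13.267*I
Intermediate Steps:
K(s, T) = -48 + 2*T
X = -1/98 (X = 1/(-48 + 2*(-25)) = 1/(-48 - 50) = 1/(-98) = -1/98 ≈ -0.010204)
√(X + B(14)) = √(-1/98 - 176) = √(-17249/98) = I*√34498/14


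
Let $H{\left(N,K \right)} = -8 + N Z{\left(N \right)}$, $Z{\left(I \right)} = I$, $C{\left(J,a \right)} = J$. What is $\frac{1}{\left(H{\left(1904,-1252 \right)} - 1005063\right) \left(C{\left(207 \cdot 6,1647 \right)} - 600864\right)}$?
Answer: $- \frac{1}{1571096585190} \approx -6.365 \cdot 10^{-13}$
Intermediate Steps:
$H{\left(N,K \right)} = -8 + N^{2}$ ($H{\left(N,K \right)} = -8 + N N = -8 + N^{2}$)
$\frac{1}{\left(H{\left(1904,-1252 \right)} - 1005063\right) \left(C{\left(207 \cdot 6,1647 \right)} - 600864\right)} = \frac{1}{\left(\left(-8 + 1904^{2}\right) - 1005063\right) \left(207 \cdot 6 - 600864\right)} = \frac{1}{\left(\left(-8 + 3625216\right) - 1005063\right) \left(1242 - 600864\right)} = \frac{1}{\left(3625208 - 1005063\right) \left(-599622\right)} = \frac{1}{2620145 \left(-599622\right)} = \frac{1}{-1571096585190} = - \frac{1}{1571096585190}$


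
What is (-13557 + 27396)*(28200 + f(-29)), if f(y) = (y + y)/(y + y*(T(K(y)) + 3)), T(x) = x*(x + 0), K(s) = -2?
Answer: 1561053039/4 ≈ 3.9026e+8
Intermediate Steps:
T(x) = x² (T(x) = x*x = x²)
f(y) = ¼ (f(y) = (y + y)/(y + y*((-2)² + 3)) = (2*y)/(y + y*(4 + 3)) = (2*y)/(y + y*7) = (2*y)/(y + 7*y) = (2*y)/((8*y)) = (2*y)*(1/(8*y)) = ¼)
(-13557 + 27396)*(28200 + f(-29)) = (-13557 + 27396)*(28200 + ¼) = 13839*(112801/4) = 1561053039/4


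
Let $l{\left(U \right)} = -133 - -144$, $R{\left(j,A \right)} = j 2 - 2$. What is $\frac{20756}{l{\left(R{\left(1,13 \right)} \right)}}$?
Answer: $\frac{20756}{11} \approx 1886.9$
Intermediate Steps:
$R{\left(j,A \right)} = -2 + 2 j$ ($R{\left(j,A \right)} = 2 j - 2 = -2 + 2 j$)
$l{\left(U \right)} = 11$ ($l{\left(U \right)} = -133 + 144 = 11$)
$\frac{20756}{l{\left(R{\left(1,13 \right)} \right)}} = \frac{20756}{11}$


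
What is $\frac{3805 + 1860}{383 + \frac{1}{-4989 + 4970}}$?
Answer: $\frac{107635}{7276} \approx 14.793$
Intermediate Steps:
$\frac{3805 + 1860}{383 + \frac{1}{-4989 + 4970}} = \frac{5665}{383 + \frac{1}{-19}} = \frac{5665}{383 - \frac{1}{19}} = \frac{5665}{\frac{7276}{19}} = 5665 \cdot \frac{19}{7276} = \frac{107635}{7276}$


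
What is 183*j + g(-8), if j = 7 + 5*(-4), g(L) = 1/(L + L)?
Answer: -38065/16 ≈ -2379.1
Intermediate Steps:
g(L) = 1/(2*L)
j = -13 (j = 7 - 20 = -13)
183*j + g(-8) = 183*(-13) + (½)/(-8) = -2379 + (½)*(-⅛) = -2379 - 1/16 = -38065/16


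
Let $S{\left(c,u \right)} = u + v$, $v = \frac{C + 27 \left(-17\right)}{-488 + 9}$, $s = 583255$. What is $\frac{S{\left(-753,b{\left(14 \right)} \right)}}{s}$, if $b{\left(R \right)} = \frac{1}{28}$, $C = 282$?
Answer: $\frac{1087}{1564523212} \approx 6.9478 \cdot 10^{-7}$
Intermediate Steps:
$v = \frac{177}{479}$ ($v = \frac{282 + 27 \left(-17\right)}{-488 + 9} = \frac{282 - 459}{-479} = \left(-177\right) \left(- \frac{1}{479}\right) = \frac{177}{479} \approx 0.36952$)
$b{\left(R \right)} = \frac{1}{28}$
$S{\left(c,u \right)} = \frac{177}{479} + u$ ($S{\left(c,u \right)} = u + \frac{177}{479} = \frac{177}{479} + u$)
$\frac{S{\left(-753,b{\left(14 \right)} \right)}}{s} = \frac{\frac{177}{479} + \frac{1}{28}}{583255} = \frac{5435}{13412} \cdot \frac{1}{583255} = \frac{1087}{1564523212}$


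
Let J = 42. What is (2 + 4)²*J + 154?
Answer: 1666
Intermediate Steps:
(2 + 4)²*J + 154 = (2 + 4)²*42 + 154 = 6²*42 + 154 = 36*42 + 154 = 1512 + 154 = 1666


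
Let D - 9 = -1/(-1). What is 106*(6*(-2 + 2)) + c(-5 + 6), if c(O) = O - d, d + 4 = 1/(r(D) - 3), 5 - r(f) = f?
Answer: 41/8 ≈ 5.1250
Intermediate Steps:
D = 10 (D = 9 - 1/(-1) = 9 - 1*(-1) = 9 + 1 = 10)
r(f) = 5 - f
d = -33/8 (d = -4 + 1/((5 - 1*10) - 3) = -4 + 1/((5 - 10) - 3) = -4 + 1/(-5 - 3) = -4 + 1/(-8) = -4 - ⅛ = -33/8 ≈ -4.1250)
c(O) = 33/8 + O (c(O) = O - 1*(-33/8) = O + 33/8 = 33/8 + O)
106*(6*(-2 + 2)) + c(-5 + 6) = 106*(6*(-2 + 2)) + (33/8 + (-5 + 6)) = 106*(6*0) + (33/8 + 1) = 106*0 + 41/8 = 0 + 41/8 = 41/8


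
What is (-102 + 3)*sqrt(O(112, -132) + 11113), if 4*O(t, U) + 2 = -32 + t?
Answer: -99*sqrt(44530)/2 ≈ -10446.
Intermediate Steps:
O(t, U) = -17/2 + t/4 (O(t, U) = -1/2 + (-32 + t)/4 = -1/2 + (-8 + t/4) = -17/2 + t/4)
(-102 + 3)*sqrt(O(112, -132) + 11113) = (-102 + 3)*sqrt((-17/2 + (1/4)*112) + 11113) = -99*sqrt((-17/2 + 28) + 11113) = -99*sqrt(39/2 + 11113) = -99*sqrt(44530)/2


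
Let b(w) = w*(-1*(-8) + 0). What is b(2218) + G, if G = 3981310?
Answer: 3999054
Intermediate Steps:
b(w) = 8*w (b(w) = w*(8 + 0) = w*8 = 8*w)
b(2218) + G = 8*2218 + 3981310 = 17744 + 3981310 = 3999054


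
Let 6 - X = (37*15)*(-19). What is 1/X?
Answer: 1/10551 ≈ 9.4778e-5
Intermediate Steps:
X = 10551 (X = 6 - 37*15*(-19) = 6 - 555*(-19) = 6 - 1*(-10545) = 6 + 10545 = 10551)
1/X = 1/10551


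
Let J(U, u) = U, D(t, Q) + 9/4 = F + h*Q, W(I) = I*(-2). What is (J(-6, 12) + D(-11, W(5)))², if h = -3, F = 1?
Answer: 8281/16 ≈ 517.56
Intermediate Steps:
W(I) = -2*I
D(t, Q) = -5/4 - 3*Q (D(t, Q) = -9/4 + (1 - 3*Q) = -5/4 - 3*Q)
(J(-6, 12) + D(-11, W(5)))² = (-6 + (-5/4 - (-6)*5))² = (-6 + (-5/4 - 3*(-10)))² = (-6 + (-5/4 + 30))² = (-6 + 115/4)² = (91/4)² = 8281/16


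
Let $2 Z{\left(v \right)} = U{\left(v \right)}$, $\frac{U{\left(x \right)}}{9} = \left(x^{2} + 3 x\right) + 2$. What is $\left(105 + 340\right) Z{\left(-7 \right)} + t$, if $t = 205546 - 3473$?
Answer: $262148$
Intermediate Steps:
$U{\left(x \right)} = 18 + 9 x^{2} + 27 x$ ($U{\left(x \right)} = 9 \left(\left(x^{2} + 3 x\right) + 2\right) = 9 \left(2 + x^{2} + 3 x\right) = 18 + 9 x^{2} + 27 x$)
$t = 202073$
$Z{\left(v \right)} = 9 + \frac{9 v^{2}}{2} + \frac{27 v}{2}$ ($Z{\left(v \right)} = \frac{18 + 9 v^{2} + 27 v}{2} = 9 + \frac{9 v^{2}}{2} + \frac{27 v}{2}$)
$\left(105 + 340\right) Z{\left(-7 \right)} + t = \left(105 + 340\right) \left(9 + \frac{9 \left(-7\right)^{2}}{2} + \frac{27}{2} \left(-7\right)\right) + 202073 = 445 \left(9 + \frac{9}{2} \cdot 49 - \frac{189}{2}\right) + 202073 = 445 \left(9 + \frac{441}{2} - \frac{189}{2}\right) + 202073 = 445 \cdot 135 + 202073 = 60075 + 202073 = 262148$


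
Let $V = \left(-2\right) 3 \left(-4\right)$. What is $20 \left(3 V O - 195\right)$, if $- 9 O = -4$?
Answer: $-3260$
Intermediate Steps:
$V = 24$ ($V = \left(-6\right) \left(-4\right) = 24$)
$O = \frac{4}{9}$ ($O = \left(- \frac{1}{9}\right) \left(-4\right) = \frac{4}{9} \approx 0.44444$)
$20 \left(3 V O - 195\right) = 20 \left(3 \cdot 24 \cdot \frac{4}{9} - 195\right) = 20 \left(72 \cdot \frac{4}{9} - 195\right) = 20 \left(32 - 195\right) = 20 \left(-163\right) = -3260$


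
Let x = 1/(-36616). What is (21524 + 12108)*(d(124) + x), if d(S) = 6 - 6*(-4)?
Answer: 4618005716/4577 ≈ 1.0090e+6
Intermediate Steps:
x = -1/36616 ≈ -2.7310e-5
d(S) = 30 (d(S) = 6 + 24 = 30)
(21524 + 12108)*(d(124) + x) = (21524 + 12108)*(30 - 1/36616) = 33632*(1098479/36616) = 4618005716/4577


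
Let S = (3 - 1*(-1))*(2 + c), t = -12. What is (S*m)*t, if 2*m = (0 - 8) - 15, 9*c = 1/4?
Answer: 3358/3 ≈ 1119.3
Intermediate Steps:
c = 1/36 (c = (⅑)/4 = (⅑)*(¼) = 1/36 ≈ 0.027778)
S = 73/9 (S = (3 - 1*(-1))*(2 + 1/36) = (3 + 1)*(73/36) = 4*(73/36) = 73/9 ≈ 8.1111)
m = -23/2 (m = ((0 - 8) - 15)/2 = (-8 - 15)/2 = (½)*(-23) = -23/2 ≈ -11.500)
(S*m)*t = ((73/9)*(-23/2))*(-12) = -1679/18*(-12) = 3358/3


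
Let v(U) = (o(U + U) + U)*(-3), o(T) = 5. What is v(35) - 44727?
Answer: -44847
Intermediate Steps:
v(U) = -15 - 3*U (v(U) = (5 + U)*(-3) = -15 - 3*U)
v(35) - 44727 = (-15 - 3*35) - 44727 = (-15 - 105) - 44727 = -120 - 44727 = -44847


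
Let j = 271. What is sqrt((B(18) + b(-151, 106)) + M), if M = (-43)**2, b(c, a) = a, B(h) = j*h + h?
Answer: sqrt(6851) ≈ 82.771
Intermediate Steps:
B(h) = 272*h (B(h) = 271*h + h = 272*h)
M = 1849
sqrt((B(18) + b(-151, 106)) + M) = sqrt((272*18 + 106) + 1849) = sqrt((4896 + 106) + 1849) = sqrt(5002 + 1849) = sqrt(6851)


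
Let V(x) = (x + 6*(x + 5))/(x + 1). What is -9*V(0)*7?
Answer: -1890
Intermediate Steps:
V(x) = (30 + 7*x)/(1 + x) (V(x) = (x + 6*(5 + x))/(1 + x) = (x + (30 + 6*x))/(1 + x) = (30 + 7*x)/(1 + x))
-9*V(0)*7 = -9*(30 + 7*0)/(1 + 0)*7 = -9*(30 + 0)/1*7 = -9*30*7 = -270*7 = -1890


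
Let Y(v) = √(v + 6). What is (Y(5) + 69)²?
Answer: (69 + √11)² ≈ 5229.7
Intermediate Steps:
Y(v) = √(6 + v)
(Y(5) + 69)² = (√(6 + 5) + 69)² = (√11 + 69)² = (69 + √11)²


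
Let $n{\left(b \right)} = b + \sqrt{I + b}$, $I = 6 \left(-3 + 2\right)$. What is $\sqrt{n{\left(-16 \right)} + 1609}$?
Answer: $\sqrt{1593 + i \sqrt{22}} \approx 39.912 + 0.0588 i$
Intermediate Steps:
$I = -6$ ($I = 6 \left(-1\right) = -6$)
$n{\left(b \right)} = b + \sqrt{-6 + b}$
$\sqrt{n{\left(-16 \right)} + 1609} = \sqrt{\left(-16 + \sqrt{-6 - 16}\right) + 1609} = \sqrt{\left(-16 + \sqrt{-22}\right) + 1609} = \sqrt{\left(-16 + i \sqrt{22}\right) + 1609} = \sqrt{1593 + i \sqrt{22}}$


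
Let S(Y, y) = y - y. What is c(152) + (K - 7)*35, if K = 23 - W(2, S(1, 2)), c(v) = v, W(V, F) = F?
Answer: 712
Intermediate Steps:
S(Y, y) = 0
K = 23 (K = 23 - 1*0 = 23 + 0 = 23)
c(152) + (K - 7)*35 = 152 + (23 - 7)*35 = 152 + 16*35 = 152 + 560 = 712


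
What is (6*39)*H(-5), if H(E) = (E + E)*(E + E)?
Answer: 23400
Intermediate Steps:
H(E) = 4*E² (H(E) = (2*E)*(2*E) = 4*E²)
(6*39)*H(-5) = (6*39)*(4*(-5)²) = 234*(4*25) = 234*100 = 23400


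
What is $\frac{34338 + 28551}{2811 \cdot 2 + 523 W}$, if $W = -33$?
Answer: $- \frac{20963}{3879} \approx -5.4042$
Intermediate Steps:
$\frac{34338 + 28551}{2811 \cdot 2 + 523 W} = \frac{34338 + 28551}{2811 \cdot 2 + 523 \left(-33\right)} = \frac{62889}{5622 - 17259} = \frac{62889}{-11637} = 62889 \left(- \frac{1}{11637}\right) = - \frac{20963}{3879}$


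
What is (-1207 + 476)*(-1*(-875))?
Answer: -639625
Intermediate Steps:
(-1207 + 476)*(-1*(-875)) = -731*875 = -639625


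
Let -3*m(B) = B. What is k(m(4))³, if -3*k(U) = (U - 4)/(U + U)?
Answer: -8/27 ≈ -0.29630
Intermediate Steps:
m(B) = -B/3
k(U) = -(-4 + U)/(6*U) (k(U) = -(U - 4)/(3*(U + U)) = -(-4 + U)/(3*(2*U)) = -(-4 + U)*1/(2*U)/3 = -(-4 + U)/(6*U))
k(m(4))³ = ((4 - (-1)*4/3)/(6*((-⅓*4))))³ = ((4 - 1*(-4/3))/(6*(-4/3)))³ = ((⅙)*(-¾)*(4 + 4/3))³ = ((⅙)*(-¾)*(16/3))³ = (-⅔)³ = -8/27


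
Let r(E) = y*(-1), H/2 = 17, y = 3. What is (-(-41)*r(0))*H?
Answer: -4182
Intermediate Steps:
H = 34 (H = 2*17 = 34)
r(E) = -3 (r(E) = 3*(-1) = -3)
(-(-41)*r(0))*H = -(-41)*(-3)*34 = -41*3*34 = -123*34 = -4182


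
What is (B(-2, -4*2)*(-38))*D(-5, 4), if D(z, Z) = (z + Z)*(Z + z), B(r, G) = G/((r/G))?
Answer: 1216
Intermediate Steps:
B(r, G) = G**2/r (B(r, G) = G*(G/r) = G**2/r)
D(z, Z) = (Z + z)**2 (D(z, Z) = (Z + z)*(Z + z) = (Z + z)**2)
(B(-2, -4*2)*(-38))*D(-5, 4) = (((-4*2)**2/(-2))*(-38))*(4 - 5)**2 = (((-8)**2*(-1/2))*(-38))*(-1)**2 = ((64*(-1/2))*(-38))*1 = -32*(-38)*1 = 1216*1 = 1216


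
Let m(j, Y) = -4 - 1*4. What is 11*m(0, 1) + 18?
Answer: -70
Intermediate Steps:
m(j, Y) = -8 (m(j, Y) = -4 - 4 = -8)
11*m(0, 1) + 18 = 11*(-8) + 18 = -88 + 18 = -70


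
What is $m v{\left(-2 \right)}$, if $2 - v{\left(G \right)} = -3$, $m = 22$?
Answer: $110$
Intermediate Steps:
$v{\left(G \right)} = 5$ ($v{\left(G \right)} = 2 - -3 = 2 + 3 = 5$)
$m v{\left(-2 \right)} = 22 \cdot 5 = 110$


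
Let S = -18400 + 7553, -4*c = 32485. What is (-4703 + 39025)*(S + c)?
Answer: -1302056553/2 ≈ -6.5103e+8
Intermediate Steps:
c = -32485/4 (c = -¼*32485 = -32485/4 ≈ -8121.3)
S = -10847
(-4703 + 39025)*(S + c) = (-4703 + 39025)*(-10847 - 32485/4) = 34322*(-75873/4) = -1302056553/2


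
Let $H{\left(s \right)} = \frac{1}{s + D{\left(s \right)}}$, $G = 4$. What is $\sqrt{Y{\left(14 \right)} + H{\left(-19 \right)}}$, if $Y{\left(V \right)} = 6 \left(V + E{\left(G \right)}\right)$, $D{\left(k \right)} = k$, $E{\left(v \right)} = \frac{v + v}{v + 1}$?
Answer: $\frac{\sqrt{3378010}}{190} \approx 9.6734$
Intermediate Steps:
$E{\left(v \right)} = \frac{2 v}{1 + v}$
$Y{\left(V \right)} = \frac{48}{5} + 6 V$ ($Y{\left(V \right)} = 6 \left(V + 2 \cdot 4 \frac{1}{1 + 4}\right) = 6 \left(V + 2 \cdot 4 \cdot \frac{1}{5}\right) = 6 \left(V + \frac{8}{5}\right) = 6 \left(\frac{8}{5} + V\right) = \frac{48}{5} + 6 V$)
$H{\left(s \right)} = \frac{1}{2 s}$ ($H{\left(s \right)} = \frac{1}{s + s} = \frac{1}{2 s}$)
$\sqrt{Y{\left(14 \right)} + H{\left(-19 \right)}} = \sqrt{\left(\frac{48}{5} + 6 \cdot 14\right) + \frac{1}{2 \left(-19\right)}} = \sqrt{\left(\frac{48}{5} + 84\right) + \frac{1}{2} \left(- \frac{1}{19}\right)} = \sqrt{\frac{468}{5} - \frac{1}{38}} = \sqrt{\frac{17779}{190}} = \frac{\sqrt{3378010}}{190}$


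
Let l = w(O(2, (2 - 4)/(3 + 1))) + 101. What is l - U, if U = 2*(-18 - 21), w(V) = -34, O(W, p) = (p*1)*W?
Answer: 145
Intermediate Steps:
O(W, p) = W*p (O(W, p) = p*W = W*p)
U = -78 (U = 2*(-39) = -78)
l = 67 (l = -34 + 101 = 67)
l - U = 67 - 1*(-78) = 67 + 78 = 145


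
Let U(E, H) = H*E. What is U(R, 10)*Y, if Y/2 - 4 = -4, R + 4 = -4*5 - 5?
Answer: 0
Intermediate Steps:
R = -29 (R = -4 + (-4*5 - 5) = -4 + (-20 - 5) = -4 - 25 = -29)
U(E, H) = E*H
Y = 0 (Y = 8 + 2*(-4) = 8 - 8 = 0)
U(R, 10)*Y = -29*10*0 = -290*0 = 0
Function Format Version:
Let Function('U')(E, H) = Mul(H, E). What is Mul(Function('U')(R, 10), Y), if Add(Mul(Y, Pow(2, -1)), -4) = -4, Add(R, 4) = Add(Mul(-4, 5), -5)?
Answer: 0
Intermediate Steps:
R = -29 (R = Add(-4, Add(Mul(-4, 5), -5)) = Add(-4, Add(-20, -5)) = Add(-4, -25) = -29)
Function('U')(E, H) = Mul(E, H)
Y = 0 (Y = Add(8, Mul(2, -4)) = Add(8, -8) = 0)
Mul(Function('U')(R, 10), Y) = Mul(Mul(-29, 10), 0) = Mul(-290, 0) = 0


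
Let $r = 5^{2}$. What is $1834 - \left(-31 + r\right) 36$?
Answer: $2050$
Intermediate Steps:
$r = 25$
$1834 - \left(-31 + r\right) 36 = 1834 - \left(-31 + 25\right) 36 = 1834 - \left(-6\right) 36 = 1834 - -216 = 1834 + 216 = 2050$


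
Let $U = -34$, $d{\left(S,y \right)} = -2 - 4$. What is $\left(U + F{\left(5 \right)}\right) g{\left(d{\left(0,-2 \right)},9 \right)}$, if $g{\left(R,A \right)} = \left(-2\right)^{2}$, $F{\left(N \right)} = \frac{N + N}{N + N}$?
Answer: $-132$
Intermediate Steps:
$F{\left(N \right)} = 1$ ($F{\left(N \right)} = \frac{2 N}{2 N} = 2 N \frac{1}{2 N} = 1$)
$d{\left(S,y \right)} = -6$
$g{\left(R,A \right)} = 4$
$\left(U + F{\left(5 \right)}\right) g{\left(d{\left(0,-2 \right)},9 \right)} = \left(-34 + 1\right) 4 = \left(-33\right) 4 = -132$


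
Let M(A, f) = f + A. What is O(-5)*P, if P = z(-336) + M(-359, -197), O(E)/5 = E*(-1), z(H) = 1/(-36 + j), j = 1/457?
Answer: -228680325/16451 ≈ -13901.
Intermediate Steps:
j = 1/457 ≈ 0.0021882
M(A, f) = A + f
z(H) = -457/16451 (z(H) = 1/(-36 + 1/457) = 1/(-16451/457) = -457/16451)
O(E) = -5*E (O(E) = 5*(E*(-1)) = 5*(-E) = -5*E)
P = -9147213/16451 (P = -457/16451 + (-359 - 197) = -457/16451 - 556 = -9147213/16451 ≈ -556.03)
O(-5)*P = -5*(-5)*(-9147213/16451) = 25*(-9147213/16451) = -228680325/16451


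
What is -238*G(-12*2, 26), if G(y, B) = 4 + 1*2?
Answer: -1428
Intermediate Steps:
G(y, B) = 6 (G(y, B) = 4 + 2 = 6)
-238*G(-12*2, 26) = -238*6 = -1428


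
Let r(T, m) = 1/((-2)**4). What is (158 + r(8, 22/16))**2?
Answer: 6395841/256 ≈ 24984.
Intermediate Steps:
r(T, m) = 1/16
(158 + r(8, 22/16))**2 = (158 + 1/16)**2 = (2529/16)**2 = 6395841/256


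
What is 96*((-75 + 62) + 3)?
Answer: -960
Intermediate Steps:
96*((-75 + 62) + 3) = 96*(-13 + 3) = 96*(-10) = -960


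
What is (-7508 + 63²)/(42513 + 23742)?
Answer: -3539/66255 ≈ -0.053415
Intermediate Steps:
(-7508 + 63²)/(42513 + 23742) = (-7508 + 3969)/66255 = -3539*1/66255 = -3539/66255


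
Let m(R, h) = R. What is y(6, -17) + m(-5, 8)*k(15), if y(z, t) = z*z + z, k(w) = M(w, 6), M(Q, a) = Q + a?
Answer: -63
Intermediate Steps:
k(w) = 6 + w (k(w) = w + 6 = 6 + w)
y(z, t) = z + z² (y(z, t) = z² + z = z + z²)
y(6, -17) + m(-5, 8)*k(15) = 6*(1 + 6) - 5*(6 + 15) = 6*7 - 5*21 = 42 - 105 = -63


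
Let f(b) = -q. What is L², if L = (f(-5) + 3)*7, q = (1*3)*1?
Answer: 0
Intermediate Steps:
q = 3 (q = 3*1 = 3)
f(b) = -3 (f(b) = -1*3 = -3)
L = 0 (L = (-3 + 3)*7 = 0*7 = 0)
L² = 0² = 0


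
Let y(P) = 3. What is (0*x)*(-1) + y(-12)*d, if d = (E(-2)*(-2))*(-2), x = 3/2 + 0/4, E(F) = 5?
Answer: 60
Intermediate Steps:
x = 3/2 (x = 3*(1/2) + 0*(1/4) = 3/2 + 0 = 3/2 ≈ 1.5000)
d = 20 (d = (5*(-2))*(-2) = -10*(-2) = 20)
(0*x)*(-1) + y(-12)*d = (0*(3/2))*(-1) + 3*20 = 0*(-1) + 60 = 0 + 60 = 60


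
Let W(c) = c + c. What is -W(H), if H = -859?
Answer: 1718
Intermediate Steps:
W(c) = 2*c
-W(H) = -2*(-859) = -1*(-1718) = 1718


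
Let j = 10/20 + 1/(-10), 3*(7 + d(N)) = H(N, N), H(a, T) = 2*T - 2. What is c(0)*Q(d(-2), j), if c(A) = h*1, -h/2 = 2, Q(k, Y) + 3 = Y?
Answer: 52/5 ≈ 10.400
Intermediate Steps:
H(a, T) = -2 + 2*T
d(N) = -23/3 + 2*N/3 (d(N) = -7 + (-2 + 2*N)/3 = -7 + (-⅔ + 2*N/3) = -23/3 + 2*N/3)
j = ⅖ (j = 10*(1/20) + 1*(-⅒) = ½ - ⅒ = ⅖ ≈ 0.40000)
Q(k, Y) = -3 + Y
h = -4 (h = -2*2 = -4)
c(A) = -4 (c(A) = -4*1 = -4)
c(0)*Q(d(-2), j) = -4*(-3 + ⅖) = -4*(-13/5) = 52/5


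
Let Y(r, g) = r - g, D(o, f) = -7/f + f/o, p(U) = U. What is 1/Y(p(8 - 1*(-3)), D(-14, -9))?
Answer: 126/1207 ≈ 0.10439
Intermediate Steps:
1/Y(p(8 - 1*(-3)), D(-14, -9)) = 1/((8 - 1*(-3)) - (-7/(-9) - 9/(-14))) = 1/((8 + 3) - (-7*(-1/9) - 9*(-1/14))) = 1/(11 - (7/9 + 9/14)) = 1/(11 - 1*179/126) = 1/(11 - 179/126) = 1/(1207/126) = 126/1207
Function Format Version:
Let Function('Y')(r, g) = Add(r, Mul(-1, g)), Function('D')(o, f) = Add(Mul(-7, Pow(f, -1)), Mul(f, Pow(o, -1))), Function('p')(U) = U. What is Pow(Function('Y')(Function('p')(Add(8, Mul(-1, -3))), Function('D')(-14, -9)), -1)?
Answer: Rational(126, 1207) ≈ 0.10439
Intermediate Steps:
Pow(Function('Y')(Function('p')(Add(8, Mul(-1, -3))), Function('D')(-14, -9)), -1) = Pow(Add(Add(8, Mul(-1, -3)), Mul(-1, Add(Mul(-7, Pow(-9, -1)), Mul(-9, Pow(-14, -1))))), -1) = Pow(Add(Add(8, 3), Mul(-1, Add(Mul(-7, Rational(-1, 9)), Mul(-9, Rational(-1, 14))))), -1) = Pow(Add(11, Mul(-1, Add(Rational(7, 9), Rational(9, 14)))), -1) = Pow(Add(11, Mul(-1, Rational(179, 126))), -1) = Pow(Add(11, Rational(-179, 126)), -1) = Pow(Rational(1207, 126), -1) = Rational(126, 1207)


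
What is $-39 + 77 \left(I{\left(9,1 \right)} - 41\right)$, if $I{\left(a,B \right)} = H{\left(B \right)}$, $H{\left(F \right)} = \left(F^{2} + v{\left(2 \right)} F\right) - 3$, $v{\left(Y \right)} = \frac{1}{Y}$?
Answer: $- \frac{6623}{2} \approx -3311.5$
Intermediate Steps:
$H{\left(F \right)} = -3 + F^{2} + \frac{F}{2}$ ($H{\left(F \right)} = \left(F^{2} + \frac{F}{2}\right) - 3 = -3 + F^{2} + \frac{F}{2}$)
$I{\left(a,B \right)} = -3 + B^{2} + \frac{B}{2}$
$-39 + 77 \left(I{\left(9,1 \right)} - 41\right) = -39 + 77 \left(\left(-3 + 1^{2} + \frac{1}{2} \cdot 1\right) - 41\right) = -39 + 77 \left(\left(-3 + 1 + \frac{1}{2}\right) - 41\right) = -39 + 77 \left(- \frac{3}{2} - 41\right) = -39 + 77 \left(- \frac{85}{2}\right) = -39 - \frac{6545}{2} = - \frac{6623}{2}$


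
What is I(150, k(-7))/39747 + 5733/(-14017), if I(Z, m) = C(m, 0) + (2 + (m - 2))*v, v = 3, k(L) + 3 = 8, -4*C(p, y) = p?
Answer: -910707269/2228534796 ≈ -0.40866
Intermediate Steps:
C(p, y) = -p/4
k(L) = 5 (k(L) = -3 + 8 = 5)
I(Z, m) = 11*m/4 (I(Z, m) = -m/4 + (2 + (m - 2))*3 = -m/4 + (2 + (-2 + m))*3 = -m/4 + m*3 = -m/4 + 3*m = 11*m/4)
I(150, k(-7))/39747 + 5733/(-14017) = ((11/4)*5)/39747 + 5733/(-14017) = (55/4)*(1/39747) + 5733*(-1/14017) = 55/158988 - 5733/14017 = -910707269/2228534796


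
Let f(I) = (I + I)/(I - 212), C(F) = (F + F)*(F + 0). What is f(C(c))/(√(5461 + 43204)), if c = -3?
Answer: -18*√48665/4720505 ≈ -0.00084119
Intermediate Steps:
C(F) = 2*F² (C(F) = (2*F)*F = 2*F²)
f(I) = 2*I/(-212 + I) (f(I) = (2*I)/(-212 + I) = 2*I/(-212 + I))
f(C(c))/(√(5461 + 43204)) = (2*(2*(-3)²)/(-212 + 2*(-3)²))/(√(5461 + 43204)) = (2*(2*9)/(-212 + 2*9))/(√48665) = (2*18/(-212 + 18))*(√48665/48665) = (2*18/(-194))*(√48665/48665) = (2*18*(-1/194))*(√48665/48665) = -18*√48665/4720505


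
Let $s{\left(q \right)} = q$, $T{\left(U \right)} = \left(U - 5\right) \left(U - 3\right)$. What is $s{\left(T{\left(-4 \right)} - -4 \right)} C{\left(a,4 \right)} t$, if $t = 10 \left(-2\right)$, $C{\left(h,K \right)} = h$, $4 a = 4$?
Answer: $-1340$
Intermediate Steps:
$a = 1$ ($a = \frac{1}{4} \cdot 4 = 1$)
$T{\left(U \right)} = \left(-5 + U\right) \left(-3 + U\right)$
$t = -20$
$s{\left(T{\left(-4 \right)} - -4 \right)} C{\left(a,4 \right)} t = \left(\left(15 + \left(-4\right)^{2} - -32\right) - -4\right) 1 \left(-20\right) = \left(\left(15 + 16 + 32\right) + 4\right) 1 \left(-20\right) = \left(63 + 4\right) 1 \left(-20\right) = 67 \cdot 1 \left(-20\right) = 67 \left(-20\right) = -1340$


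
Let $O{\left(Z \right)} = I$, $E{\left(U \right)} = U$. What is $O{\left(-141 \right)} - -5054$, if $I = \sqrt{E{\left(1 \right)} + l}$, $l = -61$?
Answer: $5054 + 2 i \sqrt{15} \approx 5054.0 + 7.746 i$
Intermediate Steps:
$I = 2 i \sqrt{15}$ ($I = \sqrt{1 - 61} = \sqrt{-60} = 2 i \sqrt{15} \approx 7.746 i$)
$O{\left(Z \right)} = 2 i \sqrt{15}$
$O{\left(-141 \right)} - -5054 = 2 i \sqrt{15} - -5054 = 2 i \sqrt{15} + 5054 = 5054 + 2 i \sqrt{15}$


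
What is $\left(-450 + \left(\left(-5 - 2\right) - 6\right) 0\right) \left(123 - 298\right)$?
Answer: $78750$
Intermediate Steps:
$\left(-450 + \left(\left(-5 - 2\right) - 6\right) 0\right) \left(123 - 298\right) = \left(-450 + \left(-7 - 6\right) 0\right) \left(-175\right) = \left(-450 - 0\right) \left(-175\right) = \left(-450 + 0\right) \left(-175\right) = \left(-450\right) \left(-175\right) = 78750$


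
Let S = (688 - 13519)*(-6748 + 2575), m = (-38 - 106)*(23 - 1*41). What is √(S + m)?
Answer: 3*√5949595 ≈ 7317.5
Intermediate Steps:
m = 2592 (m = -144*(23 - 41) = -144*(-18) = 2592)
S = 53543763 (S = -12831*(-4173) = 53543763)
√(S + m) = √(53543763 + 2592) = √53546355 = 3*√5949595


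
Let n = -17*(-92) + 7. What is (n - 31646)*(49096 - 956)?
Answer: -1447810500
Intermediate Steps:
n = 1571 (n = 1564 + 7 = 1571)
(n - 31646)*(49096 - 956) = (1571 - 31646)*(49096 - 956) = -30075*48140 = -1447810500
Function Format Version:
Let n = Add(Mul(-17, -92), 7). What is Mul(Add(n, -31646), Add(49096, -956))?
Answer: -1447810500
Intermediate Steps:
n = 1571 (n = Add(1564, 7) = 1571)
Mul(Add(n, -31646), Add(49096, -956)) = Mul(Add(1571, -31646), Add(49096, -956)) = Mul(-30075, 48140) = -1447810500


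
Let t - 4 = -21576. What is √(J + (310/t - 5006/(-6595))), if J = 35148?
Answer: √177852613249240369170/71133670 ≈ 187.48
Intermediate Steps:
t = -21572 (t = 4 - 21576 = -21572)
√(J + (310/t - 5006/(-6595))) = √(35148 + (310/(-21572) - 5006/(-6595))) = √(35148 + (310*(-1/21572) - 5006*(-1/6595))) = √(35148 + (-155/10786 + 5006/6595)) = √(35148 + 52972491/71133670) = √(2500259205651/71133670) = √177852613249240369170/71133670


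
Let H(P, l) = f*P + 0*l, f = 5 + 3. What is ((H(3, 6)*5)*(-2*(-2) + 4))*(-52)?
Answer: -49920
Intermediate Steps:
f = 8
H(P, l) = 8*P (H(P, l) = 8*P + 0*l = 8*P + 0 = 8*P)
((H(3, 6)*5)*(-2*(-2) + 4))*(-52) = (((8*3)*5)*(-2*(-2) + 4))*(-52) = ((24*5)*(4 + 4))*(-52) = (120*8)*(-52) = 960*(-52) = -49920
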